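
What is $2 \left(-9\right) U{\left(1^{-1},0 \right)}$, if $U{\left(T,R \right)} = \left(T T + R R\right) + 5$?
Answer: $-108$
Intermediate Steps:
$U{\left(T,R \right)} = 5 + R^{2} + T^{2}$ ($U{\left(T,R \right)} = \left(T^{2} + R^{2}\right) + 5 = \left(R^{2} + T^{2}\right) + 5 = 5 + R^{2} + T^{2}$)
$2 \left(-9\right) U{\left(1^{-1},0 \right)} = 2 \left(-9\right) \left(5 + 0^{2} + \left(1^{-1}\right)^{2}\right) = - 18 \left(5 + 0 + 1^{2}\right) = - 18 \left(5 + 0 + 1\right) = \left(-18\right) 6 = -108$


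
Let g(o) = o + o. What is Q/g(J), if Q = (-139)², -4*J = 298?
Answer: -19321/149 ≈ -129.67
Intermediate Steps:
J = -149/2 (J = -¼*298 = -149/2 ≈ -74.500)
g(o) = 2*o
Q = 19321
Q/g(J) = 19321/((2*(-149/2))) = 19321/(-149) = 19321*(-1/149) = -19321/149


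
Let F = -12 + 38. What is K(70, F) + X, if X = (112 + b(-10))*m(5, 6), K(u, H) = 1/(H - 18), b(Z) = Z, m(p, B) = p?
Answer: 4081/8 ≈ 510.13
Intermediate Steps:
F = 26
K(u, H) = 1/(-18 + H)
X = 510 (X = (112 - 10)*5 = 102*5 = 510)
K(70, F) + X = 1/(-18 + 26) + 510 = 1/8 + 510 = 4081/8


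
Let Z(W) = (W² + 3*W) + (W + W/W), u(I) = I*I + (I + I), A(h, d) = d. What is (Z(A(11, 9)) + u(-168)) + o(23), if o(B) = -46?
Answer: 27960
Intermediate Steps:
u(I) = I² + 2*I
Z(W) = 1 + W² + 4*W (Z(W) = (W² + 3*W) + (W + 1) = (W² + 3*W) + (1 + W) = 1 + W² + 4*W)
(Z(A(11, 9)) + u(-168)) + o(23) = ((1 + 9² + 4*9) - 168*(2 - 168)) - 46 = ((1 + 81 + 36) - 168*(-166)) - 46 = (118 + 27888) - 46 = 28006 - 46 = 27960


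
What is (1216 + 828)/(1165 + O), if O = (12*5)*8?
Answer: 292/235 ≈ 1.2426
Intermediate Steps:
O = 480 (O = 60*8 = 480)
(1216 + 828)/(1165 + O) = (1216 + 828)/(1165 + 480) = 2044/1645 = 2044*(1/1645) = 292/235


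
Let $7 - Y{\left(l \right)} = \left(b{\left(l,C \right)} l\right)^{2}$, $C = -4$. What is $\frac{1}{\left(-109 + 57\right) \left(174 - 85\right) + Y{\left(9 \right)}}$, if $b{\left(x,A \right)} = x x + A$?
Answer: $- \frac{1}{484870} \approx -2.0624 \cdot 10^{-6}$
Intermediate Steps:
$b{\left(x,A \right)} = A + x^{2}$ ($b{\left(x,A \right)} = x^{2} + A = A + x^{2}$)
$Y{\left(l \right)} = 7 - l^{2} \left(-4 + l^{2}\right)^{2}$ ($Y{\left(l \right)} = 7 - \left(\left(-4 + l^{2}\right) l\right)^{2} = 7 - \left(l \left(-4 + l^{2}\right)\right)^{2} = 7 - l^{2} \left(-4 + l^{2}\right)^{2}$)
$\frac{1}{\left(-109 + 57\right) \left(174 - 85\right) + Y{\left(9 \right)}} = \frac{1}{\left(-109 + 57\right) \left(174 - 85\right) + \left(7 - 9^{2} \left(-4 + 9^{2}\right)^{2}\right)} = \frac{1}{\left(-52\right) 89 + \left(7 - 81 \left(-4 + 81\right)^{2}\right)} = \frac{1}{-4628 + \left(7 - 81 \cdot 77^{2}\right)} = \frac{1}{-4628 + \left(7 - 81 \cdot 5929\right)} = \frac{1}{-4628 + \left(7 - 480249\right)} = \frac{1}{-4628 - 480242} = \frac{1}{-484870} = - \frac{1}{484870}$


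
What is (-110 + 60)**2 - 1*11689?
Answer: -9189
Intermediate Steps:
(-110 + 60)**2 - 1*11689 = (-50)**2 - 11689 = 2500 - 11689 = -9189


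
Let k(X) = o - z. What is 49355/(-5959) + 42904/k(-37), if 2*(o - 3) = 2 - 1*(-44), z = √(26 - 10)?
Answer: 127289563/65549 ≈ 1941.9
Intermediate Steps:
z = 4 (z = √16 = 4)
o = 26 (o = 3 + (2 - 1*(-44))/2 = 3 + (2 + 44)/2 = 3 + (½)*46 = 3 + 23 = 26)
k(X) = 22 (k(X) = 26 - 1*4 = 26 - 4 = 22)
49355/(-5959) + 42904/k(-37) = 49355/(-5959) + 42904/22 = 49355*(-1/5959) + 42904*(1/22) = -49355/5959 + 21452/11 = 127289563/65549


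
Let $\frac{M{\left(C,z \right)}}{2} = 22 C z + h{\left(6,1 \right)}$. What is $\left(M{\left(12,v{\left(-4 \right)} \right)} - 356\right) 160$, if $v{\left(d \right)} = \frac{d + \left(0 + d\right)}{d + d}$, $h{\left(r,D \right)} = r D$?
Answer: $29440$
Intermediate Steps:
$h{\left(r,D \right)} = D r$
$v{\left(d \right)} = 1$ ($v{\left(d \right)} = \frac{d + d}{2 d} = 2 d \frac{1}{2 d} = 1$)
$M{\left(C,z \right)} = 12 + 44 C z$ ($M{\left(C,z \right)} = 2 \left(22 C z + 1 \cdot 6\right) = 2 \left(22 C z + 6\right) = 2 \left(6 + 22 C z\right) = 12 + 44 C z$)
$\left(M{\left(12,v{\left(-4 \right)} \right)} - 356\right) 160 = \left(\left(12 + 44 \cdot 12 \cdot 1\right) - 356\right) 160 = \left(\left(12 + 528\right) - 356\right) 160 = \left(540 - 356\right) 160 = 184 \cdot 160 = 29440$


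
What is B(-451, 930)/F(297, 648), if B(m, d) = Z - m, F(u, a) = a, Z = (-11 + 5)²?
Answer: 487/648 ≈ 0.75154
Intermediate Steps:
Z = 36 (Z = (-6)² = 36)
B(m, d) = 36 - m
B(-451, 930)/F(297, 648) = (36 - 1*(-451))/648 = (36 + 451)*(1/648) = 487*(1/648) = 487/648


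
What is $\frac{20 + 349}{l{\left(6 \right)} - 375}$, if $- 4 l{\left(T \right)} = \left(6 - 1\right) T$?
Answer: $- \frac{82}{85} \approx -0.96471$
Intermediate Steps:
$l{\left(T \right)} = - \frac{5 T}{4}$ ($l{\left(T \right)} = - \frac{\left(6 - 1\right) T}{4} = - \frac{5 T}{4}$)
$\frac{20 + 349}{l{\left(6 \right)} - 375} = \frac{20 + 349}{\left(- \frac{5}{4}\right) 6 - 375} = \frac{369}{- \frac{15}{2} - 375} = \frac{369}{- \frac{765}{2}} = 369 \left(- \frac{2}{765}\right) = - \frac{82}{85}$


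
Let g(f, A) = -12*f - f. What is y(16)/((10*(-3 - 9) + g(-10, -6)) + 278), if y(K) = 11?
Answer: 11/288 ≈ 0.038194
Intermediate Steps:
g(f, A) = -13*f
y(16)/((10*(-3 - 9) + g(-10, -6)) + 278) = 11/((10*(-3 - 9) - 13*(-10)) + 278) = 11/((10*(-12) + 130) + 278) = 11/((-120 + 130) + 278) = 11/(10 + 278) = 11/288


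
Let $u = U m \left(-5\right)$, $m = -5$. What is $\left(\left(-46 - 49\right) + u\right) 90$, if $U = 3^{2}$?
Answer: $11700$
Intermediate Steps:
$U = 9$
$u = 225$ ($u = 9 \left(-5\right) \left(-5\right) = \left(-45\right) \left(-5\right) = 225$)
$\left(\left(-46 - 49\right) + u\right) 90 = \left(\left(-46 - 49\right) + 225\right) 90 = \left(-95 + 225\right) 90 = 130 \cdot 90 = 11700$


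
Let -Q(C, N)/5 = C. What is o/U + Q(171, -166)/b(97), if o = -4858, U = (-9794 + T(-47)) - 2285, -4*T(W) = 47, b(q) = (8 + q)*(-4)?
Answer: 67363/27636 ≈ 2.4375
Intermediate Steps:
Q(C, N) = -5*C
b(q) = -32 - 4*q
T(W) = -47/4 (T(W) = -1/4*47 = -47/4)
U = -48363/4 (U = (-9794 - 47/4) - 2285 = -39223/4 - 2285 = -48363/4 ≈ -12091.)
o/U + Q(171, -166)/b(97) = -4858/(-48363/4) + (-5*171)/(-32 - 4*97) = -4858*(-4/48363) - 855/(-32 - 388) = 2776/6909 - 855/(-420) = 2776/6909 - 855*(-1/420) = 2776/6909 + 57/28 = 67363/27636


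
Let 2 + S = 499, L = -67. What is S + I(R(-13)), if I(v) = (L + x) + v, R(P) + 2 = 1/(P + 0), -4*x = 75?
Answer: 21277/52 ≈ 409.17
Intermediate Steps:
S = 497 (S = -2 + 499 = 497)
x = -75/4 (x = -¼*75 = -75/4 ≈ -18.750)
R(P) = -2 + 1/P (R(P) = -2 + 1/(P + 0) = -2 + 1/P)
I(v) = -343/4 + v (I(v) = (-67 - 75/4) + v = -343/4 + v)
S + I(R(-13)) = 497 + (-343/4 + (-2 + 1/(-13))) = 497 + (-343/4 + (-2 - 1/13)) = 497 + (-343/4 - 27/13) = 497 - 4567/52 = 21277/52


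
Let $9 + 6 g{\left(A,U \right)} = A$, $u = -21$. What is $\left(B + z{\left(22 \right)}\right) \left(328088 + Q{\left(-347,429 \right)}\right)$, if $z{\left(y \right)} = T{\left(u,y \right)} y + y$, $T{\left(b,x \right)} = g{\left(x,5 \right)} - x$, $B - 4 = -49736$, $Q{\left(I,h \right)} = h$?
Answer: $- \frac{49421768963}{3} \approx -1.6474 \cdot 10^{10}$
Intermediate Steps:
$g{\left(A,U \right)} = - \frac{3}{2} + \frac{A}{6}$
$B = -49732$ ($B = 4 - 49736 = -49732$)
$T{\left(b,x \right)} = - \frac{3}{2} - \frac{5 x}{6}$ ($T{\left(b,x \right)} = \left(- \frac{3}{2} + \frac{x}{6}\right) - x = - \frac{3}{2} - \frac{5 x}{6}$)
$z{\left(y \right)} = y + y \left(- \frac{3}{2} - \frac{5 y}{6}\right)$ ($z{\left(y \right)} = \left(- \frac{3}{2} - \frac{5 y}{6}\right) y + y = y \left(- \frac{3}{2} - \frac{5 y}{6}\right) + y = y + y \left(- \frac{3}{2} - \frac{5 y}{6}\right)$)
$\left(B + z{\left(22 \right)}\right) \left(328088 + Q{\left(-347,429 \right)}\right) = \left(-49732 - \frac{11 \left(3 + 5 \cdot 22\right)}{3}\right) \left(328088 + 429\right) = \left(-49732 - \frac{11 \left(3 + 110\right)}{3}\right) 328517 = \left(-49732 - \frac{11}{3} \cdot 113\right) 328517 = \left(-49732 - \frac{1243}{3}\right) 328517 = \left(- \frac{150439}{3}\right) 328517 = - \frac{49421768963}{3}$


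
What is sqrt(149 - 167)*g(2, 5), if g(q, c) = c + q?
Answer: 21*I*sqrt(2) ≈ 29.698*I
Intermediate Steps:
sqrt(149 - 167)*g(2, 5) = sqrt(149 - 167)*(5 + 2) = sqrt(-18)*7 = (3*I*sqrt(2))*7 = 21*I*sqrt(2)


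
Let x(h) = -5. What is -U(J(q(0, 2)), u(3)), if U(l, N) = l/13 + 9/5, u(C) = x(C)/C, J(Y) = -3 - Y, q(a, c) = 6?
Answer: -72/65 ≈ -1.1077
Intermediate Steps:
u(C) = -5/C
U(l, N) = 9/5 + l/13 (U(l, N) = l*(1/13) + 9*(1/5) = l/13 + 9/5 = 9/5 + l/13)
-U(J(q(0, 2)), u(3)) = -(9/5 + (-3 - 1*6)/13) = -(9/5 + (-3 - 6)/13) = -(9/5 + (1/13)*(-9)) = -(9/5 - 9/13) = -1*72/65 = -72/65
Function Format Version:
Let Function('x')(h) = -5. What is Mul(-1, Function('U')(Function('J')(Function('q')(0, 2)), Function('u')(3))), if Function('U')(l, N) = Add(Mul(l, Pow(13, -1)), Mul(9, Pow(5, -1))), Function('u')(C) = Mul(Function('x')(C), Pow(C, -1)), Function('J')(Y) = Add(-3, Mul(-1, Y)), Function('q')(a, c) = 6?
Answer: Rational(-72, 65) ≈ -1.1077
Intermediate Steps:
Function('u')(C) = Mul(-5, Pow(C, -1))
Function('U')(l, N) = Add(Rational(9, 5), Mul(Rational(1, 13), l)) (Function('U')(l, N) = Add(Mul(l, Rational(1, 13)), Mul(9, Rational(1, 5))) = Add(Mul(Rational(1, 13), l), Rational(9, 5)) = Add(Rational(9, 5), Mul(Rational(1, 13), l)))
Mul(-1, Function('U')(Function('J')(Function('q')(0, 2)), Function('u')(3))) = Mul(-1, Add(Rational(9, 5), Mul(Rational(1, 13), Add(-3, Mul(-1, 6))))) = Mul(-1, Add(Rational(9, 5), Mul(Rational(1, 13), Add(-3, -6)))) = Mul(-1, Add(Rational(9, 5), Mul(Rational(1, 13), -9))) = Mul(-1, Add(Rational(9, 5), Rational(-9, 13))) = Mul(-1, Rational(72, 65)) = Rational(-72, 65)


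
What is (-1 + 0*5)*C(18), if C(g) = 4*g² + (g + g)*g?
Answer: -1944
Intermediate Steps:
C(g) = 6*g² (C(g) = 4*g² + (2*g)*g = 4*g² + 2*g² = 6*g²)
(-1 + 0*5)*C(18) = (-1 + 0*5)*(6*18²) = (-1 + 0)*(6*324) = -1*1944 = -1944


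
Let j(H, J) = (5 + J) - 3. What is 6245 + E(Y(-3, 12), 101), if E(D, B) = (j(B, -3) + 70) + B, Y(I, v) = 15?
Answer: 6415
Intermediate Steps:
j(H, J) = 2 + J
E(D, B) = 69 + B (E(D, B) = ((2 - 3) + 70) + B = (-1 + 70) + B = 69 + B)
6245 + E(Y(-3, 12), 101) = 6245 + (69 + 101) = 6245 + 170 = 6415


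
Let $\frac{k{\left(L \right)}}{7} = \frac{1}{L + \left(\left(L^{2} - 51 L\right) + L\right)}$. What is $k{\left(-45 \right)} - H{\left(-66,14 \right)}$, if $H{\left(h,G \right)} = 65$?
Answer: $- \frac{274943}{4230} \approx -64.998$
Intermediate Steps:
$k{\left(L \right)} = \frac{7}{L^{2} - 49 L}$ ($k{\left(L \right)} = \frac{7}{L + \left(\left(L^{2} - 51 L\right) + L\right)} = \frac{7}{L + \left(L^{2} - 50 L\right)} = \frac{7}{L^{2} - 49 L}$)
$k{\left(-45 \right)} - H{\left(-66,14 \right)} = \frac{7}{\left(-45\right) \left(-49 - 45\right)} - 65 = 7 \left(- \frac{1}{45}\right) \frac{1}{-94} - 65 = 7 \left(- \frac{1}{45}\right) \left(- \frac{1}{94}\right) - 65 = \frac{7}{4230} - 65 = - \frac{274943}{4230}$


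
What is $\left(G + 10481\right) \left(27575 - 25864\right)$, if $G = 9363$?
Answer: $33953084$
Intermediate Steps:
$\left(G + 10481\right) \left(27575 - 25864\right) = \left(9363 + 10481\right) \left(27575 - 25864\right) = 19844 \cdot 1711 = 33953084$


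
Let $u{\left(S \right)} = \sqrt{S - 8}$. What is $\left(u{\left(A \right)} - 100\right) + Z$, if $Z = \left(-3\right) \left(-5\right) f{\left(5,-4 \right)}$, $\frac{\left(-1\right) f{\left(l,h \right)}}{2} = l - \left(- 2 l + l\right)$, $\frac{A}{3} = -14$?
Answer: $-400 + 5 i \sqrt{2} \approx -400.0 + 7.0711 i$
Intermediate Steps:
$A = -42$ ($A = 3 \left(-14\right) = -42$)
$f{\left(l,h \right)} = - 4 l$ ($f{\left(l,h \right)} = - 2 \left(l - \left(- 2 l + l\right)\right) = - 2 \left(l - - l\right) = - 2 \left(l + l\right) = - 2 \cdot 2 l = - 4 l$)
$Z = -300$ ($Z = \left(-3\right) \left(-5\right) \left(\left(-4\right) 5\right) = 15 \left(-20\right) = -300$)
$u{\left(S \right)} = \sqrt{-8 + S}$
$\left(u{\left(A \right)} - 100\right) + Z = \left(\sqrt{-8 - 42} - 100\right) - 300 = \left(\sqrt{-50} - 100\right) - 300 = \left(5 i \sqrt{2} - 100\right) - 300 = \left(-100 + 5 i \sqrt{2}\right) - 300 = -400 + 5 i \sqrt{2}$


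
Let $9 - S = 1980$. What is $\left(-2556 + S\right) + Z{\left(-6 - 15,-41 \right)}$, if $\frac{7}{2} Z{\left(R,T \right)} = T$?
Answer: $- \frac{31771}{7} \approx -4538.7$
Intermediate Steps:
$Z{\left(R,T \right)} = \frac{2 T}{7}$
$S = -1971$ ($S = 9 - 1980 = -1971$)
$\left(-2556 + S\right) + Z{\left(-6 - 15,-41 \right)} = \left(-2556 - 1971\right) + \frac{2}{7} \left(-41\right) = -4527 - \frac{82}{7} = - \frac{31771}{7}$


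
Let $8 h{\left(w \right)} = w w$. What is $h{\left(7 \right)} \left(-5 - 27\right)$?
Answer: $-196$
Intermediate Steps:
$h{\left(w \right)} = \frac{w^{2}}{8}$ ($h{\left(w \right)} = \frac{w w}{8} = \frac{w^{2}}{8}$)
$h{\left(7 \right)} \left(-5 - 27\right) = \frac{7^{2}}{8} \left(-5 - 27\right) = \frac{1}{8} \cdot 49 \left(-32\right) = \frac{49}{8} \left(-32\right) = -196$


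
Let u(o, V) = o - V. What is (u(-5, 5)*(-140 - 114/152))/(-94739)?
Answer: -2815/189478 ≈ -0.014857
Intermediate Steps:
(u(-5, 5)*(-140 - 114/152))/(-94739) = ((-5 - 1*5)*(-140 - 114/152))/(-94739) = ((-5 - 5)*(-140 - 114*1/152))*(-1/94739) = -10*(-140 - ¾)*(-1/94739) = -10*(-563/4)*(-1/94739) = (2815/2)*(-1/94739) = -2815/189478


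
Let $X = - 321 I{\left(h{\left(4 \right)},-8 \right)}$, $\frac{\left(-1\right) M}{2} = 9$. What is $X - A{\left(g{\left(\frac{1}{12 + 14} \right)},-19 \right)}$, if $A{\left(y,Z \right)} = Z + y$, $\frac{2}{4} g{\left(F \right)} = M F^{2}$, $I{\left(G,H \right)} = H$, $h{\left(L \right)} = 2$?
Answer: $\frac{437212}{169} \approx 2587.1$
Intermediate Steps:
$M = -18$ ($M = \left(-2\right) 9 = -18$)
$g{\left(F \right)} = - 36 F^{2}$ ($g{\left(F \right)} = 2 \left(- 18 F^{2}\right) = - 36 F^{2}$)
$X = 2568$ ($X = \left(-321\right) \left(-8\right) = 2568$)
$X - A{\left(g{\left(\frac{1}{12 + 14} \right)},-19 \right)} = 2568 - \left(-19 - 36 \left(\frac{1}{12 + 14}\right)^{2}\right) = 2568 - \left(-19 - 36 \left(\frac{1}{26}\right)^{2}\right) = 2568 - \left(-19 - \frac{36}{676}\right) = 2568 - \left(-19 - \frac{9}{169}\right) = 2568 - - \frac{3220}{169} = 2568 + \frac{3220}{169} = \frac{437212}{169}$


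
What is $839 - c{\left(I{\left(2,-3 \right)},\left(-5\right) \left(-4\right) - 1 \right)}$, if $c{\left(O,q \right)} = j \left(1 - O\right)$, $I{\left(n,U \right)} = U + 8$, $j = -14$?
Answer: $783$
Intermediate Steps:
$I{\left(n,U \right)} = 8 + U$
$c{\left(O,q \right)} = -14 + 14 O$ ($c{\left(O,q \right)} = - 14 \left(1 - O\right) = -14 + 14 O$)
$839 - c{\left(I{\left(2,-3 \right)},\left(-5\right) \left(-4\right) - 1 \right)} = 839 - \left(-14 + 14 \left(8 - 3\right)\right) = 839 - \left(-14 + 14 \cdot 5\right) = 839 - \left(-14 + 70\right) = 839 - 56 = 783$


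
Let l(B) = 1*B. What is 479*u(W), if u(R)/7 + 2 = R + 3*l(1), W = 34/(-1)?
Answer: -110649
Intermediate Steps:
W = -34 (W = 34*(-1) = -34)
l(B) = B
u(R) = 7 + 7*R (u(R) = -14 + 7*(R + 3*1) = -14 + 7*(R + 3) = -14 + 7*(3 + R) = -14 + (21 + 7*R) = 7 + 7*R)
479*u(W) = 479*(7 + 7*(-34)) = 479*(7 - 238) = 479*(-231) = -110649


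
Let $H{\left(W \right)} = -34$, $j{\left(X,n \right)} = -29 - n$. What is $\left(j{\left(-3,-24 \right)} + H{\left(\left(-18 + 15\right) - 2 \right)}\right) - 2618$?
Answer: $-2657$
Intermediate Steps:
$\left(j{\left(-3,-24 \right)} + H{\left(\left(-18 + 15\right) - 2 \right)}\right) - 2618 = \left(\left(-29 - -24\right) - 34\right) - 2618 = \left(\left(-29 + 24\right) - 34\right) - 2618 = \left(-5 - 34\right) - 2618 = -39 - 2618 = -2657$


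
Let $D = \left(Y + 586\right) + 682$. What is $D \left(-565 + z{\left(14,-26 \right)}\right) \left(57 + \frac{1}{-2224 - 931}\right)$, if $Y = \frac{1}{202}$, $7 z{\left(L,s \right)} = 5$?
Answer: $- \frac{2599220828130}{63731} \approx -4.0784 \cdot 10^{7}$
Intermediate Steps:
$z{\left(L,s \right)} = \frac{5}{7}$ ($z{\left(L,s \right)} = \frac{1}{7} \cdot 5 = \frac{5}{7}$)
$Y = \frac{1}{202} \approx 0.0049505$
$D = \frac{256137}{202}$ ($D = \left(\frac{1}{202} + 586\right) + 682 = \frac{118373}{202} + 682 = \frac{256137}{202} \approx 1268.0$)
$D \left(-565 + z{\left(14,-26 \right)}\right) \left(57 + \frac{1}{-2224 - 931}\right) = \frac{256137 \left(-565 + \frac{5}{7}\right) \left(57 + \frac{1}{-2224 - 931}\right)}{202} = \frac{256137 \left(- \frac{3950 \left(57 + \frac{1}{-3155}\right)}{7}\right)}{202} = \frac{256137 \left(- \frac{3950 \left(57 - \frac{1}{3155}\right)}{7}\right)}{202} = \frac{256137 \left(\left(- \frac{3950}{7}\right) \frac{179834}{3155}\right)}{202} = \frac{256137}{202} \left(- \frac{142068860}{4417}\right) = - \frac{2599220828130}{63731}$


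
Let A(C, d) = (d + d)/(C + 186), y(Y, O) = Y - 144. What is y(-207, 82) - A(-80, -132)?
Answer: -18471/53 ≈ -348.51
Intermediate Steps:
y(Y, O) = -144 + Y
A(C, d) = 2*d/(186 + C) (A(C, d) = (2*d)/(186 + C) = 2*d/(186 + C))
y(-207, 82) - A(-80, -132) = (-144 - 207) - 2*(-132)/(186 - 80) = -351 - 2*(-132)/106 = -351 - 1*(-132/53) = -351 + 132/53 = -18471/53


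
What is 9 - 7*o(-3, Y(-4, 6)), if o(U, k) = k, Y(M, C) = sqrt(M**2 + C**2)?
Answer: 9 - 14*sqrt(13) ≈ -41.478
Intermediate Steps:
Y(M, C) = sqrt(C**2 + M**2)
9 - 7*o(-3, Y(-4, 6)) = 9 - 7*sqrt(6**2 + (-4)**2) = 9 - 7*sqrt(36 + 16) = 9 - 14*sqrt(13)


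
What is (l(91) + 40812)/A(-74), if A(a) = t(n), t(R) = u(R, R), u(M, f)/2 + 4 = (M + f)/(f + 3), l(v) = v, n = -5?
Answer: 40903/2 ≈ 20452.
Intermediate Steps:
u(M, f) = -8 + 2*(M + f)/(3 + f) (u(M, f) = -8 + 2*((M + f)/(f + 3)) = -8 + 2*((M + f)/(3 + f)) = -8 + 2*(M + f)/(3 + f))
t(R) = 2*(-12 - 2*R)/(3 + R) (t(R) = 2*(-12 + R - 3*R)/(3 + R) = 2*(-12 - 2*R)/(3 + R))
A(a) = 2 (A(a) = 4*(-6 - 1*(-5))/(3 - 5) = 4*(-6 + 5)/(-2) = 4*(-½)*(-1) = 2)
(l(91) + 40812)/A(-74) = (91 + 40812)/2 = 40903*(½) = 40903/2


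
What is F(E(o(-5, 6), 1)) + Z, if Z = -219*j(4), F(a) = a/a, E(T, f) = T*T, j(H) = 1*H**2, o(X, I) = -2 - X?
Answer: -3503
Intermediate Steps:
j(H) = H**2
E(T, f) = T**2
F(a) = 1
Z = -3504 (Z = -219*4**2 = -219*16 = -3504)
F(E(o(-5, 6), 1)) + Z = 1 - 3504 = -3503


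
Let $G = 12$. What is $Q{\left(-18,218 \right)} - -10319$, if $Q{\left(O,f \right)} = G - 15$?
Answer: $10316$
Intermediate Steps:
$Q{\left(O,f \right)} = -3$ ($Q{\left(O,f \right)} = 12 - 15 = -3$)
$Q{\left(-18,218 \right)} - -10319 = -3 - -10319 = -3 + 10319 = 10316$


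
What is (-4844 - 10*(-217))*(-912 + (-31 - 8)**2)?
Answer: -1628466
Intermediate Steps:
(-4844 - 10*(-217))*(-912 + (-31 - 8)**2) = (-4844 + 2170)*(-912 + (-39)**2) = -2674*(-912 + 1521) = -2674*609 = -1628466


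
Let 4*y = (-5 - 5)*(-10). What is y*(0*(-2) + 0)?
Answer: 0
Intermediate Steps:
y = 25 (y = ((-5 - 5)*(-10))/4 = (-10*(-10))/4 = (¼)*100 = 25)
y*(0*(-2) + 0) = 25*(0*(-2) + 0) = 25*(0 + 0) = 25*0 = 0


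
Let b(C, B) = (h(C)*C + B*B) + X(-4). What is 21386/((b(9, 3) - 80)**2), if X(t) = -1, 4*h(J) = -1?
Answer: 342176/88209 ≈ 3.8792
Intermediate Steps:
h(J) = -1/4 (h(J) = (1/4)*(-1) = -1/4)
b(C, B) = -1 + B**2 - C/4 (b(C, B) = (-C/4 + B*B) - 1 = (-C/4 + B**2) - 1 = (B**2 - C/4) - 1 = -1 + B**2 - C/4)
21386/((b(9, 3) - 80)**2) = 21386/(((-1 + 3**2 - 1/4*9) - 80)**2) = 21386/(((-1 + 9 - 9/4) - 80)**2) = 21386/((23/4 - 80)**2) = 21386/((-297/4)**2) = 21386/(88209/16) = 21386*(16/88209) = 342176/88209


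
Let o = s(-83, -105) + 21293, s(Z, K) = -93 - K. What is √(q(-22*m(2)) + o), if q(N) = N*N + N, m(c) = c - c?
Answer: √21305 ≈ 145.96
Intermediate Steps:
m(c) = 0
q(N) = N + N² (q(N) = N² + N = N + N²)
o = 21305 (o = (-93 - 1*(-105)) + 21293 = (-93 + 105) + 21293 = 12 + 21293 = 21305)
√(q(-22*m(2)) + o) = √((-22*0)*(1 - 22*0) + 21305) = √(0*(1 + 0) + 21305) = √(0*1 + 21305) = √(0 + 21305) = √21305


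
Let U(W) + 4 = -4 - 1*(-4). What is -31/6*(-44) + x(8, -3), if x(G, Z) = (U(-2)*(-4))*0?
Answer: 682/3 ≈ 227.33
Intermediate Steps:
U(W) = -4 (U(W) = -4 + (-4 - 1*(-4)) = -4 + (-4 + 4) = -4 + 0 = -4)
x(G, Z) = 0 (x(G, Z) = -4*(-4)*0 = 16*0 = 0)
-31/6*(-44) + x(8, -3) = -31/6*(-44) + 0 = 682/3 + 0 = 682/3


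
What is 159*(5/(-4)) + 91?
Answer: -431/4 ≈ -107.75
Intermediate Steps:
159*(5/(-4)) + 91 = 159*(-¼*5) + 91 = 159*(-5/4) + 91 = -795/4 + 91 = -431/4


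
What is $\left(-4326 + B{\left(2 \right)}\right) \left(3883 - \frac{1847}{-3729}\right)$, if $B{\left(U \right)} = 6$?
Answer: $- \frac{20853437760}{1243} \approx -1.6777 \cdot 10^{7}$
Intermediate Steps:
$\left(-4326 + B{\left(2 \right)}\right) \left(3883 - \frac{1847}{-3729}\right) = \left(-4326 + 6\right) \left(3883 - \frac{1847}{-3729}\right) = - 4320 \left(3883 - - \frac{1847}{3729}\right) = - 4320 \left(3883 + \frac{1847}{3729}\right) = \left(-4320\right) \frac{14481554}{3729} = - \frac{20853437760}{1243}$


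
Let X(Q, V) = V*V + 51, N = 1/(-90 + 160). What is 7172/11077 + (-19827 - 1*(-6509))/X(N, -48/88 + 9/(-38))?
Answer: -2337383411468/9080977971 ≈ -257.39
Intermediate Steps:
N = 1/70 ≈ 0.014286
X(Q, V) = 51 + V² (X(Q, V) = V² + 51 = 51 + V²)
7172/11077 + (-19827 - 1*(-6509))/X(N, -48/88 + 9/(-38)) = 7172/11077 + (-19827 - 1*(-6509))/(51 + (-48/88 + 9/(-38))²) = 7172*(1/11077) + (-19827 + 6509)/(51 + (-48*1/88 + 9*(-1/38))²) = 652/1007 - 13318/(51 + (-6/11 - 9/38)²) = 652/1007 - 13318/(51 + (-327/418)²) = 652/1007 - 13318/(51 + 106929/174724) = 652/1007 - 13318/9017853/174724 = 652/1007 - 13318*174724/9017853 = 652/1007 - 2326974232/9017853 = -2337383411468/9080977971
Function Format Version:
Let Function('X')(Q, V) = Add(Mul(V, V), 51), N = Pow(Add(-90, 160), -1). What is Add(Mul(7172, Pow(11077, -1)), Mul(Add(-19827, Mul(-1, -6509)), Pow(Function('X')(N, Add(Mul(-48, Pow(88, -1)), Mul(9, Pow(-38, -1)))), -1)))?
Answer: Rational(-2337383411468, 9080977971) ≈ -257.39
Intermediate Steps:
N = Rational(1, 70) (N = Pow(70, -1) = Rational(1, 70) ≈ 0.014286)
Function('X')(Q, V) = Add(51, Pow(V, 2)) (Function('X')(Q, V) = Add(Pow(V, 2), 51) = Add(51, Pow(V, 2)))
Add(Mul(7172, Pow(11077, -1)), Mul(Add(-19827, Mul(-1, -6509)), Pow(Function('X')(N, Add(Mul(-48, Pow(88, -1)), Mul(9, Pow(-38, -1)))), -1))) = Add(Mul(7172, Pow(11077, -1)), Mul(Add(-19827, Mul(-1, -6509)), Pow(Add(51, Pow(Add(Mul(-48, Pow(88, -1)), Mul(9, Pow(-38, -1))), 2)), -1))) = Add(Mul(7172, Rational(1, 11077)), Mul(Add(-19827, 6509), Pow(Add(51, Pow(Add(Mul(-48, Rational(1, 88)), Mul(9, Rational(-1, 38))), 2)), -1))) = Add(Rational(652, 1007), Mul(-13318, Pow(Add(51, Pow(Add(Rational(-6, 11), Rational(-9, 38)), 2)), -1))) = Add(Rational(652, 1007), Mul(-13318, Pow(Add(51, Pow(Rational(-327, 418), 2)), -1))) = Add(Rational(652, 1007), Mul(-13318, Pow(Add(51, Rational(106929, 174724)), -1))) = Add(Rational(652, 1007), Mul(-13318, Pow(Rational(9017853, 174724), -1))) = Add(Rational(652, 1007), Mul(-13318, Rational(174724, 9017853))) = Add(Rational(652, 1007), Rational(-2326974232, 9017853)) = Rational(-2337383411468, 9080977971)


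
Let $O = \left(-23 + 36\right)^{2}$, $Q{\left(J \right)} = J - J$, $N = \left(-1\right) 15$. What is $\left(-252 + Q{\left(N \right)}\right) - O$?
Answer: $-421$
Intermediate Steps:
$N = -15$
$Q{\left(J \right)} = 0$
$O = 169$ ($O = 13^{2} = 169$)
$\left(-252 + Q{\left(N \right)}\right) - O = \left(-252 + 0\right) - 169 = -252 - 169 = -421$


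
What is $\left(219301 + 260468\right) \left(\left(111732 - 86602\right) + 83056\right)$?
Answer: $51904289034$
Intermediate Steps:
$\left(219301 + 260468\right) \left(\left(111732 - 86602\right) + 83056\right) = 479769 \left(\left(111732 - 86602\right) + 83056\right) = 479769 \left(25130 + 83056\right) = 479769 \cdot 108186 = 51904289034$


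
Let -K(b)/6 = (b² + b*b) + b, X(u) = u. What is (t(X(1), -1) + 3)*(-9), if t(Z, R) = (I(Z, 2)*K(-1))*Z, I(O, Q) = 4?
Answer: 189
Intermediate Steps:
K(b) = -12*b² - 6*b (K(b) = -6*((b² + b*b) + b) = -6*((b² + b²) + b) = -6*(2*b² + b) = -6*(b + 2*b²) = -12*b² - 6*b)
t(Z, R) = -24*Z (t(Z, R) = (4*(-6*(-1)*(1 + 2*(-1))))*Z = (4*(-6*(-1)*(1 - 2)))*Z = (4*(-6*(-1)*(-1)))*Z = (4*(-6))*Z = -24*Z)
(t(X(1), -1) + 3)*(-9) = (-24*1 + 3)*(-9) = (-24 + 3)*(-9) = -21*(-9) = 189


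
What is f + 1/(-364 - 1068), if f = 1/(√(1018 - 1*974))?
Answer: -1/1432 + √11/22 ≈ 0.15006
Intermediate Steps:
f = √11/22 (f = 1/(√(1018 - 974)) = 1/(√44) = 1/(2*√11) = √11/22 ≈ 0.15076)
f + 1/(-364 - 1068) = √11/22 + 1/(-364 - 1068) = √11/22 + 1/(-1432) = √11/22 - 1/1432 = -1/1432 + √11/22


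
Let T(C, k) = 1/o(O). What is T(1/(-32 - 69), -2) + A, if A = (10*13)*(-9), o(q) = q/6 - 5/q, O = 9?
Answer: -19872/17 ≈ -1168.9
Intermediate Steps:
o(q) = -5/q + q/6 (o(q) = q*(⅙) - 5/q = q/6 - 5/q = -5/q + q/6)
T(C, k) = 18/17 (T(C, k) = 1/(-5/9 + (⅙)*9) = 1/(-5*⅑ + 3/2) = 1/(-5/9 + 3/2) = 1/(17/18) = 18/17)
A = -1170 (A = 130*(-9) = -1170)
T(1/(-32 - 69), -2) + A = 18/17 - 1170 = -19872/17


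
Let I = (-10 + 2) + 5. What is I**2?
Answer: 9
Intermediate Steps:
I = -3 (I = -8 + 5 = -3)
I**2 = (-3)**2 = 9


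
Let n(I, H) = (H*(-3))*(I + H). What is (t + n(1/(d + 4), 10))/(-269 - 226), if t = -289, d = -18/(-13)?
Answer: 4162/3465 ≈ 1.2012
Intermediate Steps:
d = 18/13 (d = -18*(-1/13) = 18/13 ≈ 1.3846)
n(I, H) = -3*H*(H + I) (n(I, H) = (-3*H)*(H + I) = -3*H*(H + I))
(t + n(1/(d + 4), 10))/(-269 - 226) = (-289 - 3*10*(10 + 1/(18/13 + 4)))/(-269 - 226) = (-289 - 3*10*(10 + 1/(70/13)))/(-495) = (-289 - 3*10*(10 + 13/70))*(-1/495) = (-289 - 3*10*713/70)*(-1/495) = (-289 - 2139/7)*(-1/495) = -4162/7*(-1/495) = 4162/3465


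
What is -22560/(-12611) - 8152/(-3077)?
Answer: 172221992/38804047 ≈ 4.4382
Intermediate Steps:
-22560/(-12611) - 8152/(-3077) = -22560*(-1/12611) - 8152*(-1/3077) = 22560/12611 + 8152/3077 = 172221992/38804047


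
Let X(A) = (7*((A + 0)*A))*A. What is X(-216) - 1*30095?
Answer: -70573967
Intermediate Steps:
X(A) = 7*A**3 (X(A) = (7*(A*A))*A = (7*A**2)*A = 7*A**3)
X(-216) - 1*30095 = 7*(-216)**3 - 1*30095 = 7*(-10077696) - 30095 = -70543872 - 30095 = -70573967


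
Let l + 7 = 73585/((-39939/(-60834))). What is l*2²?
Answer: 5968253756/13313 ≈ 4.4830e+5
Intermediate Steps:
l = 1492063439/13313 (l = -7 + 73585/((-39939/(-60834))) = -7 + 73585/((-39939*(-1/60834))) = -7 + 73585/(13313/20278) = -7 + 73585*(20278/13313) = -7 + 1492156630/13313 = 1492063439/13313 ≈ 1.1208e+5)
l*2² = (1492063439/13313)*2² = (1492063439/13313)*4 = 5968253756/13313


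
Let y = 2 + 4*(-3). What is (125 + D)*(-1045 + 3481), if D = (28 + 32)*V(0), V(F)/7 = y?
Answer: -9926700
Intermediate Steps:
y = -10 (y = 2 - 12 = -10)
V(F) = -70 (V(F) = 7*(-10) = -70)
D = -4200 (D = (28 + 32)*(-70) = 60*(-70) = -4200)
(125 + D)*(-1045 + 3481) = (125 - 4200)*(-1045 + 3481) = -4075*2436 = -9926700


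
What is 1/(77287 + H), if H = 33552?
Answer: 1/110839 ≈ 9.0221e-6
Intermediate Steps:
1/(77287 + H) = 1/(77287 + 33552) = 1/110839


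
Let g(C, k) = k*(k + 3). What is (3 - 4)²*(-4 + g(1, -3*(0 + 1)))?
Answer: -4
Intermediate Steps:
g(C, k) = k*(3 + k)
(3 - 4)²*(-4 + g(1, -3*(0 + 1))) = (3 - 4)²*(-4 + (-3*(0 + 1))*(3 - 3*(0 + 1))) = (-1)²*(-4 + (-3*1)*(3 - 3*1)) = 1*(-4 - 3*(3 - 3)) = 1*(-4 - 3*0) = 1*(-4 + 0) = 1*(-4) = -4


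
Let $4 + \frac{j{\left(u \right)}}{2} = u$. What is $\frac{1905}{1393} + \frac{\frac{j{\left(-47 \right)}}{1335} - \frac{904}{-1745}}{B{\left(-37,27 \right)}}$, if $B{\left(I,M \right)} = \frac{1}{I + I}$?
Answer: $- \frac{1354907671}{43267973} \approx -31.314$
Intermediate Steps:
$B{\left(I,M \right)} = \frac{1}{2 I}$
$j{\left(u \right)} = -8 + 2 u$
$\frac{1905}{1393} + \frac{\frac{j{\left(-47 \right)}}{1335} - \frac{904}{-1745}}{B{\left(-37,27 \right)}} = \frac{1905}{1393} + \frac{\frac{-8 + 2 \left(-47\right)}{1335} - \frac{904}{-1745}}{\frac{1}{2} \frac{1}{-37}} = 1905 \cdot \frac{1}{1393} + \frac{\left(-8 - 94\right) \frac{1}{1335} - - \frac{904}{1745}}{\frac{1}{2} \left(- \frac{1}{37}\right)} = \frac{1905}{1393} + \frac{\left(-102\right) \frac{1}{1335} + \frac{904}{1745}}{- \frac{1}{74}} = \frac{1905}{1393} + \left(- \frac{34}{445} + \frac{904}{1745}\right) \left(-74\right) = \frac{1905}{1393} + \frac{13718}{31061} \left(-74\right) = \frac{1905}{1393} - \frac{1015132}{31061} = - \frac{1354907671}{43267973}$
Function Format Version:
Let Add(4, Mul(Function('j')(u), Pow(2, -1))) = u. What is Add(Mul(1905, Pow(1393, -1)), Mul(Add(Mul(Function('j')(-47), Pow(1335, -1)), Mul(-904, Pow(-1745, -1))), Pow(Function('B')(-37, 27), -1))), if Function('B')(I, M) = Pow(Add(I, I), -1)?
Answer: Rational(-1354907671, 43267973) ≈ -31.314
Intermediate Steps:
Function('B')(I, M) = Mul(Rational(1, 2), Pow(I, -1)) (Function('B')(I, M) = Pow(Mul(2, I), -1) = Mul(Rational(1, 2), Pow(I, -1)))
Function('j')(u) = Add(-8, Mul(2, u))
Add(Mul(1905, Pow(1393, -1)), Mul(Add(Mul(Function('j')(-47), Pow(1335, -1)), Mul(-904, Pow(-1745, -1))), Pow(Function('B')(-37, 27), -1))) = Add(Mul(1905, Pow(1393, -1)), Mul(Add(Mul(Add(-8, Mul(2, -47)), Pow(1335, -1)), Mul(-904, Pow(-1745, -1))), Pow(Mul(Rational(1, 2), Pow(-37, -1)), -1))) = Add(Mul(1905, Rational(1, 1393)), Mul(Add(Mul(Add(-8, -94), Rational(1, 1335)), Mul(-904, Rational(-1, 1745))), Pow(Mul(Rational(1, 2), Rational(-1, 37)), -1))) = Add(Rational(1905, 1393), Mul(Add(Mul(-102, Rational(1, 1335)), Rational(904, 1745)), Pow(Rational(-1, 74), -1))) = Add(Rational(1905, 1393), Mul(Add(Rational(-34, 445), Rational(904, 1745)), -74)) = Add(Rational(1905, 1393), Mul(Rational(13718, 31061), -74)) = Add(Rational(1905, 1393), Rational(-1015132, 31061)) = Rational(-1354907671, 43267973)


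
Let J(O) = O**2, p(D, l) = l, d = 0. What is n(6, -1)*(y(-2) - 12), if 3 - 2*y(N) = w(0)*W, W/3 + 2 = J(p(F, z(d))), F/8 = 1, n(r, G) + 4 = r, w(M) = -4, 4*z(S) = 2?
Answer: -42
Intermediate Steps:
z(S) = 1/2 (z(S) = (1/4)*2 = 1/2)
n(r, G) = -4 + r
F = 8 (F = 8*1 = 8)
W = -21/4 (W = -6 + 3*(1/2)**2 = -6 + 3*(1/4) = -6 + 3/4 = -21/4 ≈ -5.2500)
y(N) = -9 (y(N) = 3/2 - (-2)*(-21)/4 = 3/2 - 1/2*21 = 3/2 - 21/2 = -9)
n(6, -1)*(y(-2) - 12) = (-4 + 6)*(-9 - 12) = 2*(-21) = -42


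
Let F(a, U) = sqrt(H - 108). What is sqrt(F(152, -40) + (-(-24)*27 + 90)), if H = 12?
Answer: sqrt(738 + 4*I*sqrt(6)) ≈ 27.167 + 0.1803*I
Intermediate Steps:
F(a, U) = 4*I*sqrt(6) (F(a, U) = sqrt(12 - 108) = sqrt(-96) = 4*I*sqrt(6))
sqrt(F(152, -40) + (-(-24)*27 + 90)) = sqrt(4*I*sqrt(6) + (-(-24)*27 + 90)) = sqrt(4*I*sqrt(6) + (-6*(-108) + 90)) = sqrt(4*I*sqrt(6) + (648 + 90)) = sqrt(4*I*sqrt(6) + 738) = sqrt(738 + 4*I*sqrt(6))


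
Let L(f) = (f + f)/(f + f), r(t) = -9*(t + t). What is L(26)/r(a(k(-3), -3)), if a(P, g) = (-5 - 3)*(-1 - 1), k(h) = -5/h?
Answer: -1/288 ≈ -0.0034722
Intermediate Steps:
a(P, g) = 16 (a(P, g) = -8*(-2) = 16)
r(t) = -18*t
L(f) = 1 (L(f) = (2*f)/((2*f)) = (2*f)*(1/(2*f)) = 1)
L(26)/r(a(k(-3), -3)) = 1/(-18*16) = 1/(-288) = 1*(-1/288) = -1/288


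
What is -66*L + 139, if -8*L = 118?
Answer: 2225/2 ≈ 1112.5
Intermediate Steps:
L = -59/4 (L = -⅛*118 = -59/4 ≈ -14.750)
-66*L + 139 = -66*(-59/4) + 139 = 1947/2 + 139 = 2225/2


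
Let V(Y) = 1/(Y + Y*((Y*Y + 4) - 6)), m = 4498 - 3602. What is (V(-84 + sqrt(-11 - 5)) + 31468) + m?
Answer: 220071260642601/6799878280 - 1627*I/6799878280 ≈ 32364.0 - 2.3927e-7*I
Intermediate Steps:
m = 896
V(Y) = 1/(Y + Y*(-2 + Y**2)) (V(Y) = 1/(Y + Y*((Y**2 + 4) - 6)) = 1/(Y + Y*((4 + Y**2) - 6)) = 1/(Y + Y*(-2 + Y**2)))
(V(-84 + sqrt(-11 - 5)) + 31468) + m = (1/((-84 + sqrt(-11 - 5))**3 - (-84 + sqrt(-11 - 5))) + 31468) + 896 = (1/((-84 + sqrt(-16))**3 - (-84 + sqrt(-16))) + 31468) + 896 = (1/((-84 + 4*I)**3 - (-84 + 4*I)) + 31468) + 896 = (1/((-84 + 4*I)**3 + (84 - 4*I)) + 31468) + 896 = (1/(84 + (-84 + 4*I)**3 - 4*I) + 31468) + 896 = (31468 + 1/(84 + (-84 + 4*I)**3 - 4*I)) + 896 = 32364 + 1/(84 + (-84 + 4*I)**3 - 4*I)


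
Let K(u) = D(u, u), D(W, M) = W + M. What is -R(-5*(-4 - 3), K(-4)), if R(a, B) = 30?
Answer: -30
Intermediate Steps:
D(W, M) = M + W
K(u) = 2*u (K(u) = u + u = 2*u)
-R(-5*(-4 - 3), K(-4)) = -1*30 = -30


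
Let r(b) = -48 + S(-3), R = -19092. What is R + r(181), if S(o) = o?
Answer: -19143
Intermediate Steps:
r(b) = -51 (r(b) = -48 - 3 = -51)
R + r(181) = -19092 - 51 = -19143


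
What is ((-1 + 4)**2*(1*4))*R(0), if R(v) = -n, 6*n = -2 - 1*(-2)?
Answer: 0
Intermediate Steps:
n = 0 (n = (-2 - 1*(-2))/6 = (-2 + 2)/6 = (1/6)*0 = 0)
R(v) = 0 (R(v) = -1*0 = 0)
((-1 + 4)**2*(1*4))*R(0) = ((-1 + 4)**2*(1*4))*0 = (3**2*4)*0 = (9*4)*0 = 36*0 = 0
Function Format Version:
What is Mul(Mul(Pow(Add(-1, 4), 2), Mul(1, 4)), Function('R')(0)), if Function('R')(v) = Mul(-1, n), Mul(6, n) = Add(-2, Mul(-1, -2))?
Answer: 0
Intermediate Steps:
n = 0 (n = Mul(Rational(1, 6), Add(-2, Mul(-1, -2))) = Mul(Rational(1, 6), Add(-2, 2)) = Mul(Rational(1, 6), 0) = 0)
Function('R')(v) = 0 (Function('R')(v) = Mul(-1, 0) = 0)
Mul(Mul(Pow(Add(-1, 4), 2), Mul(1, 4)), Function('R')(0)) = Mul(Mul(Pow(Add(-1, 4), 2), Mul(1, 4)), 0) = Mul(Mul(Pow(3, 2), 4), 0) = Mul(Mul(9, 4), 0) = Mul(36, 0) = 0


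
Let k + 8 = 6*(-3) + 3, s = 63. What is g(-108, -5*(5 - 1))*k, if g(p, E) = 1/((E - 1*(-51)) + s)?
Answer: -23/94 ≈ -0.24468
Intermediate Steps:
g(p, E) = 1/(114 + E) (g(p, E) = 1/((E - 1*(-51)) + 63) = 1/((E + 51) + 63) = 1/((51 + E) + 63) = 1/(114 + E))
k = -23 (k = -8 + (6*(-3) + 3) = -8 + (-18 + 3) = -8 - 15 = -23)
g(-108, -5*(5 - 1))*k = -23/(114 - 5*(5 - 1)) = -23/(114 - 5*4) = -23/(114 - 20) = -23/94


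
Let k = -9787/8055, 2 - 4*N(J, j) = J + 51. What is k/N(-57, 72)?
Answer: -9787/16110 ≈ -0.60751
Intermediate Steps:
N(J, j) = -49/4 - J/4 (N(J, j) = ½ - (J + 51)/4 = ½ - (51 + J)/4 = ½ + (-51/4 - J/4) = -49/4 - J/4)
k = -9787/8055 (k = -9787*1/8055 = -9787/8055 ≈ -1.2150)
k/N(-57, 72) = -9787/(8055*(-49/4 - ¼*(-57))) = -9787/(8055*(-49/4 + 57/4)) = -9787/8055/2 = -9787/8055*½ = -9787/16110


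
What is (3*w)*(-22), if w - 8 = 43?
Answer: -3366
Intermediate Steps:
w = 51 (w = 8 + 43 = 51)
(3*w)*(-22) = (3*51)*(-22) = 153*(-22) = -3366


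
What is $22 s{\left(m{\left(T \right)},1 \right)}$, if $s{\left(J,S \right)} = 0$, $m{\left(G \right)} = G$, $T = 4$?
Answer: $0$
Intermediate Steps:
$22 s{\left(m{\left(T \right)},1 \right)} = 22 \cdot 0 = 0$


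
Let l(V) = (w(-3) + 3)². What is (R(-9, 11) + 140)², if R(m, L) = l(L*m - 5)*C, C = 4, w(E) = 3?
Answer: 80656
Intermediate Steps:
l(V) = 36 (l(V) = (3 + 3)² = 6² = 36)
R(m, L) = 144 (R(m, L) = 36*4 = 144)
(R(-9, 11) + 140)² = (144 + 140)² = 284² = 80656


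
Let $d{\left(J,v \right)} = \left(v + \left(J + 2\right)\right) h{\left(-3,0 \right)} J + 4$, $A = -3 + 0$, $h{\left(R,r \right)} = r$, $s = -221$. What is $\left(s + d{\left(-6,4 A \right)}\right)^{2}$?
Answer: $47089$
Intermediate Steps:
$A = -3$
$d{\left(J,v \right)} = 4$ ($d{\left(J,v \right)} = \left(v + \left(J + 2\right)\right) 0 J + 4 = \left(v + \left(2 + J\right)\right) 0 J + 4 = \left(2 + J + v\right) 0 J + 4 = 0 J + 4 = 0 + 4 = 4$)
$\left(s + d{\left(-6,4 A \right)}\right)^{2} = \left(-221 + 4\right)^{2} = \left(-217\right)^{2} = 47089$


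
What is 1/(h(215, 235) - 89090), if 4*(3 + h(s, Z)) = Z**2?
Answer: -4/301147 ≈ -1.3283e-5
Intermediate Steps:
h(s, Z) = -3 + Z**2/4
1/(h(215, 235) - 89090) = 1/((-3 + (1/4)*235**2) - 89090) = 1/((-3 + (1/4)*55225) - 89090) = 1/((-3 + 55225/4) - 89090) = 1/(55213/4 - 89090) = 1/(-301147/4) = -4/301147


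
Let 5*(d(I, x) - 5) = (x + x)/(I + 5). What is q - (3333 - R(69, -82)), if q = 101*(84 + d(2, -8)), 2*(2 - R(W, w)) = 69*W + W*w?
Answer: 424223/70 ≈ 6060.3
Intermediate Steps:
d(I, x) = 5 + 2*x/(5*(5 + I)) (d(I, x) = 5 + ((x + x)/(I + 5))/5 = 5 + ((2*x)/(5 + I))/5 = 5 + (2*x/(5 + I))/5 = 5 + 2*x/(5*(5 + I)))
R(W, w) = 2 - 69*W/2 - W*w/2 (R(W, w) = 2 - (69*W + W*w)/2 = 2 + (-69*W/2 - W*w/2) = 2 - 69*W/2 - W*w/2)
q = 312999/35 (q = 101*(84 + (125 + 2*(-8) + 25*2)/(5*(5 + 2))) = 101*(84 + (1/5)*(125 - 16 + 50)/7) = 101*(84 + (1/5)*(1/7)*159) = 101*(84 + 159/35) = 101*(3099/35) = 312999/35 ≈ 8942.8)
q - (3333 - R(69, -82)) = 312999/35 - (3333 - (2 - 69/2*69 - 1/2*69*(-82))) = 312999/35 - (3333 - (2 - 4761/2 + 2829)) = 312999/35 - (3333 - 1*901/2) = 312999/35 - (3333 - 901/2) = 312999/35 - 1*5765/2 = 312999/35 - 5765/2 = 424223/70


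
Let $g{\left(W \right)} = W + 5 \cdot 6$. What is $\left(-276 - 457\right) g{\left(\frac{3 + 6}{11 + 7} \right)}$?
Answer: $- \frac{44713}{2} \approx -22357.0$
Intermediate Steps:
$g{\left(W \right)} = 30 + W$ ($g{\left(W \right)} = W + 30 = 30 + W$)
$\left(-276 - 457\right) g{\left(\frac{3 + 6}{11 + 7} \right)} = \left(-276 - 457\right) \left(30 + \frac{3 + 6}{11 + 7}\right) = - 733 \left(30 + \frac{9}{18}\right) = - 733 \left(30 + 9 \cdot \frac{1}{18}\right) = - 733 \left(30 + \frac{1}{2}\right) = \left(-733\right) \frac{61}{2} = - \frac{44713}{2}$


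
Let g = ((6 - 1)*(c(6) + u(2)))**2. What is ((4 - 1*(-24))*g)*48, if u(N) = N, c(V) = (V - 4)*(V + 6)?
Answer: 22713600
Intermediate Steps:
c(V) = (-4 + V)*(6 + V)
g = 16900 (g = ((6 - 1)*((-24 + 6**2 + 2*6) + 2))**2 = (5*((-24 + 36 + 12) + 2))**2 = (5*(24 + 2))**2 = (5*26)**2 = 130**2 = 16900)
((4 - 1*(-24))*g)*48 = ((4 - 1*(-24))*16900)*48 = ((4 + 24)*16900)*48 = (28*16900)*48 = 473200*48 = 22713600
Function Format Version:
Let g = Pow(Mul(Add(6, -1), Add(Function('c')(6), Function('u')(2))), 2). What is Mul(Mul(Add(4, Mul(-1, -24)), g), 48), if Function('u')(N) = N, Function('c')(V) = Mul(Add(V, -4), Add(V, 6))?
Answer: 22713600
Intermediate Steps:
Function('c')(V) = Mul(Add(-4, V), Add(6, V))
g = 16900 (g = Pow(Mul(Add(6, -1), Add(Add(-24, Pow(6, 2), Mul(2, 6)), 2)), 2) = Pow(Mul(5, Add(Add(-24, 36, 12), 2)), 2) = Pow(Mul(5, Add(24, 2)), 2) = Pow(Mul(5, 26), 2) = Pow(130, 2) = 16900)
Mul(Mul(Add(4, Mul(-1, -24)), g), 48) = Mul(Mul(Add(4, Mul(-1, -24)), 16900), 48) = Mul(Mul(Add(4, 24), 16900), 48) = Mul(Mul(28, 16900), 48) = Mul(473200, 48) = 22713600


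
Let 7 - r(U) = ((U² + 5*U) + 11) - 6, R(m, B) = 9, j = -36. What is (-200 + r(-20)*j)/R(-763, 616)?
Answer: 10528/9 ≈ 1169.8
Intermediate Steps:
r(U) = 2 - U² - 5*U (r(U) = 7 - (((U² + 5*U) + 11) - 6) = 7 - ((11 + U² + 5*U) - 6) = 7 - (5 + U² + 5*U) = 7 + (-5 - U² - 5*U) = 2 - U² - 5*U)
(-200 + r(-20)*j)/R(-763, 616) = (-200 + (2 - 1*(-20)² - 5*(-20))*(-36))/9 = (-200 + (2 - 1*400 + 100)*(-36))*(⅑) = (-200 + (2 - 400 + 100)*(-36))*(⅑) = (-200 - 298*(-36))*(⅑) = (-200 + 10728)*(⅑) = 10528*(⅑) = 10528/9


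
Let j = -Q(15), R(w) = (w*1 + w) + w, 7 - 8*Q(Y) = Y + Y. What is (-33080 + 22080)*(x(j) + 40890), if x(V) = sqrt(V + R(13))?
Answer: -449790000 - 2750*sqrt(670) ≈ -4.4986e+8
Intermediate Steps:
Q(Y) = 7/8 - Y/4 (Q(Y) = 7/8 - (Y + Y)/8 = 7/8 - Y/4)
R(w) = 3*w (R(w) = (w + w) + w = 2*w + w = 3*w)
j = 23/8 (j = -(7/8 - 1/4*15) = -(7/8 - 15/4) = -1*(-23/8) = 23/8 ≈ 2.8750)
x(V) = sqrt(39 + V) (x(V) = sqrt(V + 3*13) = sqrt(V + 39) = sqrt(39 + V))
(-33080 + 22080)*(x(j) + 40890) = (-33080 + 22080)*(sqrt(39 + 23/8) + 40890) = -11000*(sqrt(335/8) + 40890) = -11000*(sqrt(670)/4 + 40890) = -11000*(40890 + sqrt(670)/4) = -449790000 - 2750*sqrt(670)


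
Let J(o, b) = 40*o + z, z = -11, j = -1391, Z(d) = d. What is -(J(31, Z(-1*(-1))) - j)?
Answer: -2620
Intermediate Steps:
J(o, b) = -11 + 40*o (J(o, b) = 40*o - 11 = -11 + 40*o)
-(J(31, Z(-1*(-1))) - j) = -((-11 + 40*31) - 1*(-1391)) = -((-11 + 1240) + 1391) = -(1229 + 1391) = -1*2620 = -2620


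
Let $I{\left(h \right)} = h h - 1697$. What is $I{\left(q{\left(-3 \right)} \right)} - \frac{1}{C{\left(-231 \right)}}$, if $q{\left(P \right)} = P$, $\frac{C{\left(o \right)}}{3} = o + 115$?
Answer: $- \frac{587423}{348} \approx -1688.0$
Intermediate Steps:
$C{\left(o \right)} = 345 + 3 o$ ($C{\left(o \right)} = 3 \left(o + 115\right) = 3 \left(115 + o\right) = 345 + 3 o$)
$I{\left(h \right)} = -1697 + h^{2}$ ($I{\left(h \right)} = h^{2} - 1697 = -1697 + h^{2}$)
$I{\left(q{\left(-3 \right)} \right)} - \frac{1}{C{\left(-231 \right)}} = \left(-1697 + \left(-3\right)^{2}\right) - \frac{1}{345 + 3 \left(-231\right)} = \left(-1697 + 9\right) - \frac{1}{345 - 693} = -1688 - \frac{1}{-348} = -1688 - - \frac{1}{348} = -1688 + \frac{1}{348} = - \frac{587423}{348}$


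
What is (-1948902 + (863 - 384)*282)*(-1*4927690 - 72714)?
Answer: 9069852784896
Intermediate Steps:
(-1948902 + (863 - 384)*282)*(-1*4927690 - 72714) = (-1948902 + 479*282)*(-4927690 - 72714) = (-1948902 + 135078)*(-5000404) = -1813824*(-5000404) = 9069852784896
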